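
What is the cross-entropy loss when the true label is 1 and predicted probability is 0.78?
L = 0.2485

L = -1·log(0.78) - 0·log(0.22) = -log(0.78) = 0.2485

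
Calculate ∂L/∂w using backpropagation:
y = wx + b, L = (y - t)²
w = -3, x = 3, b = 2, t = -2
∂L/∂w = -30

y = wx + b = (-3)(3) + 2 = -7
∂L/∂y = 2(y - t) = 2(-7 - -2) = -10
∂y/∂w = x = 3
∂L/∂w = ∂L/∂y · ∂y/∂w = -10 × 3 = -30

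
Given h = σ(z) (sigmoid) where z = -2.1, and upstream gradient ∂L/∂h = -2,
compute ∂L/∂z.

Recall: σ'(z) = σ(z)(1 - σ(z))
∂L/∂z = -0.1944

σ(-2.1) = 0.1091
σ'(-2.1) = σ(-2.1)(1 - σ(-2.1)) = 0.1091 × 0.8909 = 0.09719
∂L/∂z = ∂L/∂h · σ'(z) = -2 × 0.09719 = -0.1944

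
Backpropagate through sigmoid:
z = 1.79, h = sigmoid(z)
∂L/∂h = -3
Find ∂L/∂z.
∂L/∂z = -0.3678

σ(1.79) = 0.8569
σ'(1.79) = σ(1.79)(1 - σ(1.79)) = 0.8569 × 0.1431 = 0.1226
∂L/∂z = ∂L/∂h · σ'(z) = -3 × 0.1226 = -0.3678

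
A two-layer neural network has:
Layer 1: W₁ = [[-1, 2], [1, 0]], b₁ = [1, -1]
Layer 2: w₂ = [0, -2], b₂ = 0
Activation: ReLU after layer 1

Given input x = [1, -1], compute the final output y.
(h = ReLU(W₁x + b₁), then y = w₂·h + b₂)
y = 0

Layer 1 pre-activation: z₁ = [-2, 0]
After ReLU: h = [0, 0]
Layer 2 output: y = 0×0 + -2×0 + 0 = 0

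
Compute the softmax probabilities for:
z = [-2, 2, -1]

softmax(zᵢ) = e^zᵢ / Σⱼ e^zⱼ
p = [0.0171, 0.9362, 0.0466]

exp(z) = [0.1353, 7.389, 0.3679]
Sum = 7.892
p = [0.0171, 0.9362, 0.0466]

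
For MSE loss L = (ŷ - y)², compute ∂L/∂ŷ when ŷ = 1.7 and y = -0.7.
∂L/∂ŷ = 4.8

∂L/∂ŷ = 2(ŷ - y) = 2(1.7 - -0.7) = 2(2.4) = 4.8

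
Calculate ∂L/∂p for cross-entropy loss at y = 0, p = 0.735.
∂L/∂p = 3.774

∂L/∂p = -y/p + (1-y)/(1-p) = 0 + 1/0.265 = 3.774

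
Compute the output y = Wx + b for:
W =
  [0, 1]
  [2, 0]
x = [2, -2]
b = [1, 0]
y = [-1, 4]

Wx = [0×2 + 1×-2, 2×2 + 0×-2]
   = [-2, 4]
y = Wx + b = [-2 + 1, 4 + 0] = [-1, 4]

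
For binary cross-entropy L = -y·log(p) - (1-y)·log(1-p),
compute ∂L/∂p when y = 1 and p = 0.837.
∂L/∂p = -1.195

∂L/∂p = -y/p + (1-y)/(1-p) = -1/0.837 + 0 = -1.195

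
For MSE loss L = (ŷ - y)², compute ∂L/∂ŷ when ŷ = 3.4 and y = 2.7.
∂L/∂ŷ = 1.4

∂L/∂ŷ = 2(ŷ - y) = 2(3.4 - 2.7) = 2(0.7) = 1.4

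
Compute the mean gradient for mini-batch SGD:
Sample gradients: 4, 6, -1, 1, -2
Average gradient = 1.6

Average = (1/5)(4 + 6 + -1 + 1 + -2) = 8/5 = 1.6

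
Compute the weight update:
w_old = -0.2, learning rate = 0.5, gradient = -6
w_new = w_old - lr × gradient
w_new = 2.8

w_new = w - η·∂L/∂w = -0.2 - 0.5×(-6) = -0.2 - (-3) = 2.8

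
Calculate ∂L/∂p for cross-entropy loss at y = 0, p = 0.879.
∂L/∂p = 8.264

∂L/∂p = -y/p + (1-y)/(1-p) = 0 + 1/0.121 = 8.264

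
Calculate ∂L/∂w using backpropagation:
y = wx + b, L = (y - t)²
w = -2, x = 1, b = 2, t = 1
∂L/∂w = -2

y = wx + b = (-2)(1) + 2 = 0
∂L/∂y = 2(y - t) = 2(0 - 1) = -2
∂y/∂w = x = 1
∂L/∂w = ∂L/∂y · ∂y/∂w = -2 × 1 = -2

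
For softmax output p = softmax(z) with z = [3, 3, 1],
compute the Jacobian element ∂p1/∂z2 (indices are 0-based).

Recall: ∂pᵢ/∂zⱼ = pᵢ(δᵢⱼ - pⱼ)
∂p1/∂z2 = -0.02968

p = softmax(z) = [0.4683, 0.4683, 0.06338]
p1 = 0.4683, p2 = 0.06338

∂p1/∂z2 = -p1 × p2 = -0.4683 × 0.06338 = -0.02968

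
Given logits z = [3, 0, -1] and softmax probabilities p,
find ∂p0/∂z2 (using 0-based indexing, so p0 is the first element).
∂p0/∂z2 = -0.01605

p = softmax(z) = [0.9362, 0.04661, 0.01715]
p0 = 0.9362, p2 = 0.01715

∂p0/∂z2 = -p0 × p2 = -0.9362 × 0.01715 = -0.01605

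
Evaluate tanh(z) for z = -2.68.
-0.9906

tanh(-2.68) = (e^(-2.68) - e^(2.68))/(e^(-2.68) + e^(2.68)) = -0.9906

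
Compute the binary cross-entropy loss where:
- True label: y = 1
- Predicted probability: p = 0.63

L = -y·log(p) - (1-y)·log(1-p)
L = 0.462

L = -1·log(0.63) - 0·log(0.37) = -log(0.63) = 0.462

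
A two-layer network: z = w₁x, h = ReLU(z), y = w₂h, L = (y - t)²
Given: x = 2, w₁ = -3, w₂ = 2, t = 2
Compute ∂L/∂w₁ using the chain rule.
∂L/∂w₁ = 0

Forward pass:
z = w₁x = -3×2 = -6
h = ReLU(-6) = 0
y = w₂h = 2×0 = 0

Backward pass:
∂L/∂y = 2(y - t) = 2(0 - 2) = -4
∂y/∂h = w₂ = 2
∂h/∂z = 0 (ReLU derivative)
∂z/∂w₁ = x = 2

∂L/∂w₁ = -4 × 2 × 0 × 2 = 0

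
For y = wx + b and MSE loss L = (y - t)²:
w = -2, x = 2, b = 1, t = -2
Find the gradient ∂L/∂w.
∂L/∂w = -4

y = wx + b = (-2)(2) + 1 = -3
∂L/∂y = 2(y - t) = 2(-3 - -2) = -2
∂y/∂w = x = 2
∂L/∂w = ∂L/∂y · ∂y/∂w = -2 × 2 = -4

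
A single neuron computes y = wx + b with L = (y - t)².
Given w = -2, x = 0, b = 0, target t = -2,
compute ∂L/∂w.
∂L/∂w = 0

y = wx + b = (-2)(0) + 0 = 0
∂L/∂y = 2(y - t) = 2(0 - -2) = 4
∂y/∂w = x = 0
∂L/∂w = ∂L/∂y · ∂y/∂w = 4 × 0 = 0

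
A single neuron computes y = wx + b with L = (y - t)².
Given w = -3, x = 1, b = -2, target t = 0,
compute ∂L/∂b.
∂L/∂b = -10

y = wx + b = (-3)(1) + -2 = -5
∂L/∂y = 2(y - t) = 2(-5 - 0) = -10
∂y/∂b = 1
∂L/∂b = ∂L/∂y · ∂y/∂b = -10 × 1 = -10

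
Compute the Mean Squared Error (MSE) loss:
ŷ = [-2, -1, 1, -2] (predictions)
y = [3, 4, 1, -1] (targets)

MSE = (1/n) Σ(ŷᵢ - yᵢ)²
MSE = 12.75

MSE = (1/4)((-2-3)² + (-1-4)² + (1-1)² + (-2--1)²) = (1/4)(25 + 25 + 0 + 1) = 12.75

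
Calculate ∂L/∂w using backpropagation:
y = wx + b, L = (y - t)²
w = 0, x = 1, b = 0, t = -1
∂L/∂w = 2

y = wx + b = (0)(1) + 0 = 0
∂L/∂y = 2(y - t) = 2(0 - -1) = 2
∂y/∂w = x = 1
∂L/∂w = ∂L/∂y · ∂y/∂w = 2 × 1 = 2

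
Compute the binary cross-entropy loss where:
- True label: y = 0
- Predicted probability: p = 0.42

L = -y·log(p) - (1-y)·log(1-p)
L = 0.5447

L = -0·log(0.42) - 1·log(0.58) = -log(0.58) = 0.5447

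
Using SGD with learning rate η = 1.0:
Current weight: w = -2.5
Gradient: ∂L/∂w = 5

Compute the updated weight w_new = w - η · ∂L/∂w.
w_new = -7.5

w_new = w - η·∂L/∂w = -2.5 - 1.0×(5) = -2.5 - (5) = -7.5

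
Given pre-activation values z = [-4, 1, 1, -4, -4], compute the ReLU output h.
h = [0, 1, 1, 0, 0]

ReLU applied element-wise: max(0,-4)=0, max(0,1)=1, max(0,1)=1, max(0,-4)=0, max(0,-4)=0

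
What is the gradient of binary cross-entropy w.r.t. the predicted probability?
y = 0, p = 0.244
∂L/∂p = 1.323

∂L/∂p = -y/p + (1-y)/(1-p) = 0 + 1/0.756 = 1.323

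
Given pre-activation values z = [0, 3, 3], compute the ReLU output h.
h = [0, 3, 3]

ReLU applied element-wise: max(0,0)=0, max(0,3)=3, max(0,3)=3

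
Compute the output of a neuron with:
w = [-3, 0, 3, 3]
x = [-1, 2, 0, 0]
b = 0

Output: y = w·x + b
y = 3

y = (-3)(-1) + (0)(2) + (3)(0) + (3)(0) + 0 = 3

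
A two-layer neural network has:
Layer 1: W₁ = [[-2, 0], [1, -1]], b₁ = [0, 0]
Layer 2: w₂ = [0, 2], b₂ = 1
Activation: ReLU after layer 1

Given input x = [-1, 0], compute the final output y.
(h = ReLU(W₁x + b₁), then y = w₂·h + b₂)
y = 1

Layer 1 pre-activation: z₁ = [2, -1]
After ReLU: h = [2, 0]
Layer 2 output: y = 0×2 + 2×0 + 1 = 1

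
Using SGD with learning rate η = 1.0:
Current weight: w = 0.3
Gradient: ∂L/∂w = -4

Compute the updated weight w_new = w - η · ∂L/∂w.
w_new = 4.3

w_new = w - η·∂L/∂w = 0.3 - 1.0×(-4) = 0.3 - (-4) = 4.3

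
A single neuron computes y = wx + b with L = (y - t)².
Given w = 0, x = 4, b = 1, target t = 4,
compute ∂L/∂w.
∂L/∂w = -24

y = wx + b = (0)(4) + 1 = 1
∂L/∂y = 2(y - t) = 2(1 - 4) = -6
∂y/∂w = x = 4
∂L/∂w = ∂L/∂y · ∂y/∂w = -6 × 4 = -24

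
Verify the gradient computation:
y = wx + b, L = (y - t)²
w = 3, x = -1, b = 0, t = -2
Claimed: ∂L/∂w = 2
Correct

y = (3)(-1) + 0 = -3
∂L/∂y = 2(y - t) = 2(-3 - -2) = -2
∂y/∂w = x = -1
∂L/∂w = -2 × -1 = 2

Claimed value: 2
Correct: The correct gradient is 2.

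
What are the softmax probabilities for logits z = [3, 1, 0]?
p = [0.8438, 0.1142, 0.042]

exp(z) = [20.09, 2.718, 1]
Sum = 23.8
p = [0.8438, 0.1142, 0.042]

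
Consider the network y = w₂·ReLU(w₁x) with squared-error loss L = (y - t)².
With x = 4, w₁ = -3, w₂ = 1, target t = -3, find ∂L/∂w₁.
∂L/∂w₁ = 0

Forward pass:
z = w₁x = -3×4 = -12
h = ReLU(-12) = 0
y = w₂h = 1×0 = 0

Backward pass:
∂L/∂y = 2(y - t) = 2(0 - -3) = 6
∂y/∂h = w₂ = 1
∂h/∂z = 0 (ReLU derivative)
∂z/∂w₁ = x = 4

∂L/∂w₁ = 6 × 1 × 0 × 4 = 0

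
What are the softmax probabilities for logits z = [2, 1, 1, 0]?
p = [0.5344, 0.1966, 0.1966, 0.0723]

exp(z) = [7.389, 2.718, 2.718, 1]
Sum = 13.83
p = [0.5344, 0.1966, 0.1966, 0.0723]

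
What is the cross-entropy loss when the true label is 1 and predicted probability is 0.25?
L = 1.386

L = -1·log(0.25) - 0·log(0.75) = -log(0.25) = 1.386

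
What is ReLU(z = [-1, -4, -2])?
h = [0, 0, 0]

ReLU applied element-wise: max(0,-1)=0, max(0,-4)=0, max(0,-2)=0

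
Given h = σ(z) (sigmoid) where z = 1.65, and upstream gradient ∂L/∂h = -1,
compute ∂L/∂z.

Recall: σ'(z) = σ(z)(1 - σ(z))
∂L/∂z = -0.1352

σ(1.65) = 0.8389
σ'(1.65) = σ(1.65)(1 - σ(1.65)) = 0.8389 × 0.1611 = 0.1352
∂L/∂z = ∂L/∂h · σ'(z) = -1 × 0.1352 = -0.1352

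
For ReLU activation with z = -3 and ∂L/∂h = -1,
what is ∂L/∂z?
∂L/∂z = 0

h = ReLU(-3) = 0
Since z < 0: ∂h/∂z = 0
∂L/∂z = ∂L/∂h · ∂h/∂z = -1 × 0 = 0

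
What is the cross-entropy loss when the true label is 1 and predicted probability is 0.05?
L = 2.996

L = -1·log(0.05) - 0·log(0.95) = -log(0.05) = 2.996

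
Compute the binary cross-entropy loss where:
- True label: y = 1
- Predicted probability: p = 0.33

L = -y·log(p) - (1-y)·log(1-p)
L = 1.109

L = -1·log(0.33) - 0·log(0.67) = -log(0.33) = 1.109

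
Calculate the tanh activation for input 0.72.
0.6169

tanh(0.72) = (e^(0.72) - e^(-0.72))/(e^(0.72) + e^(-0.72)) = 0.6169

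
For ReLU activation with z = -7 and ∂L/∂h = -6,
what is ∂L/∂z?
∂L/∂z = 0

h = ReLU(-7) = 0
Since z < 0: ∂h/∂z = 0
∂L/∂z = ∂L/∂h · ∂h/∂z = -6 × 0 = 0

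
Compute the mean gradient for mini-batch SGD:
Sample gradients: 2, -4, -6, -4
Average gradient = -3

Average = (1/4)(2 + -4 + -6 + -4) = -12/4 = -3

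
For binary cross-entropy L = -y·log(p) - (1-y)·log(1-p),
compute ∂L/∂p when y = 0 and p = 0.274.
∂L/∂p = 1.377

∂L/∂p = -y/p + (1-y)/(1-p) = 0 + 1/0.726 = 1.377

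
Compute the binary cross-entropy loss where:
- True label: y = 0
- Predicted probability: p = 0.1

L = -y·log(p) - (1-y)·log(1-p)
L = 0.1054

L = -0·log(0.1) - 1·log(0.9) = -log(0.9) = 0.1054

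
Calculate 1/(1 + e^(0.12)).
0.47

sigmoid(-0.12) = 1/(1 + e^(0.12)) = 1/(1 + 1.127) = 0.47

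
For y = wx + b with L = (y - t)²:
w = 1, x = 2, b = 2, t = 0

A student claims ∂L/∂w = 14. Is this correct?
Incorrect

y = (1)(2) + 2 = 4
∂L/∂y = 2(y - t) = 2(4 - 0) = 8
∂y/∂w = x = 2
∂L/∂w = 8 × 2 = 16

Claimed value: 14
Incorrect: The correct gradient is 16.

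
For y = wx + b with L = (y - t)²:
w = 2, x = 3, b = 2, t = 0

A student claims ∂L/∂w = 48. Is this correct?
Correct

y = (2)(3) + 2 = 8
∂L/∂y = 2(y - t) = 2(8 - 0) = 16
∂y/∂w = x = 3
∂L/∂w = 16 × 3 = 48

Claimed value: 48
Correct: The correct gradient is 48.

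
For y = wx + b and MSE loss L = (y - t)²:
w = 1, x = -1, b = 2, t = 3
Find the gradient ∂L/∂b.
∂L/∂b = -4

y = wx + b = (1)(-1) + 2 = 1
∂L/∂y = 2(y - t) = 2(1 - 3) = -4
∂y/∂b = 1
∂L/∂b = ∂L/∂y · ∂y/∂b = -4 × 1 = -4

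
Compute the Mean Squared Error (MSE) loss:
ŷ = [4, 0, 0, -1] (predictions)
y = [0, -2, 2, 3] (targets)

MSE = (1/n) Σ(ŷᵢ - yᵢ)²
MSE = 10

MSE = (1/4)((4-0)² + (0--2)² + (0-2)² + (-1-3)²) = (1/4)(16 + 4 + 4 + 16) = 10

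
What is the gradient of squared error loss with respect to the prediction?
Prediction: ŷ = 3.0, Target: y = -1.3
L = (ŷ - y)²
∂L/∂ŷ = 8.6

∂L/∂ŷ = 2(ŷ - y) = 2(3.0 - -1.3) = 2(4.3) = 8.6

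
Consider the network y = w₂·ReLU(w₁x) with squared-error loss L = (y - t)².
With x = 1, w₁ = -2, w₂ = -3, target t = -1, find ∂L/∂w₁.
∂L/∂w₁ = 0

Forward pass:
z = w₁x = -2×1 = -2
h = ReLU(-2) = 0
y = w₂h = -3×0 = 0

Backward pass:
∂L/∂y = 2(y - t) = 2(0 - -1) = 2
∂y/∂h = w₂ = -3
∂h/∂z = 0 (ReLU derivative)
∂z/∂w₁ = x = 1

∂L/∂w₁ = 2 × -3 × 0 × 1 = 0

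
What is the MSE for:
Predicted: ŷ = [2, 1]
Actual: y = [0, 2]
MSE = 2.5

MSE = (1/2)((2-0)² + (1-2)²) = (1/2)(4 + 1) = 2.5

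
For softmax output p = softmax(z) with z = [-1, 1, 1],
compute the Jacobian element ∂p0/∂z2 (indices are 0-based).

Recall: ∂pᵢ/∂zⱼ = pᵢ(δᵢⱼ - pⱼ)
∂p0/∂z2 = -0.02968

p = softmax(z) = [0.06338, 0.4683, 0.4683]
p0 = 0.06338, p2 = 0.4683

∂p0/∂z2 = -p0 × p2 = -0.06338 × 0.4683 = -0.02968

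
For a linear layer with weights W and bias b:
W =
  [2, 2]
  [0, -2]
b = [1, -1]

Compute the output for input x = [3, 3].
y = [13, -7]

Wx = [2×3 + 2×3, 0×3 + -2×3]
   = [12, -6]
y = Wx + b = [12 + 1, -6 + -1] = [13, -7]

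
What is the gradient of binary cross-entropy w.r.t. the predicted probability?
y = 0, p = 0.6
∂L/∂p = 2.5

∂L/∂p = -y/p + (1-y)/(1-p) = 0 + 1/0.4 = 2.5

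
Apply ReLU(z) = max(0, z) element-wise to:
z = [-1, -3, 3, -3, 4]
h = [0, 0, 3, 0, 4]

ReLU applied element-wise: max(0,-1)=0, max(0,-3)=0, max(0,3)=3, max(0,-3)=0, max(0,4)=4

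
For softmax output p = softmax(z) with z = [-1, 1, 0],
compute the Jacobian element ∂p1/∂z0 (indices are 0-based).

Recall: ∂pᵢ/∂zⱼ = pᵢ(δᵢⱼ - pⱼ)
∂p1/∂z0 = -0.05989

p = softmax(z) = [0.09003, 0.6652, 0.2447]
p1 = 0.6652, p0 = 0.09003

∂p1/∂z0 = -p1 × p0 = -0.6652 × 0.09003 = -0.05989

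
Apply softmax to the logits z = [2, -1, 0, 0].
p = [0.7573, 0.0377, 0.1025, 0.1025]

exp(z) = [7.389, 0.3679, 1, 1]
Sum = 9.757
p = [0.7573, 0.0377, 0.1025, 0.1025]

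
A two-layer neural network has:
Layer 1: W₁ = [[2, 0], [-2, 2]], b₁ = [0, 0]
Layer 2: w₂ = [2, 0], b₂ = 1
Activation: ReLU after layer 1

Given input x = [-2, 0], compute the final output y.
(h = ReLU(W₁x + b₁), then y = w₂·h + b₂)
y = 1

Layer 1 pre-activation: z₁ = [-4, 4]
After ReLU: h = [0, 4]
Layer 2 output: y = 2×0 + 0×4 + 1 = 1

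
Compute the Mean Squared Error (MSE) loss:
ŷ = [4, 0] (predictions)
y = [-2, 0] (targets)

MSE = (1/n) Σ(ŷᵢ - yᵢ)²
MSE = 18

MSE = (1/2)((4--2)² + (0-0)²) = (1/2)(36 + 0) = 18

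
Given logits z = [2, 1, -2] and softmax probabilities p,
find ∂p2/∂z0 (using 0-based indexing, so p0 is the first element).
∂p2/∂z0 = -0.009532

p = softmax(z) = [0.7214, 0.2654, 0.01321]
p2 = 0.01321, p0 = 0.7214

∂p2/∂z0 = -p2 × p0 = -0.01321 × 0.7214 = -0.009532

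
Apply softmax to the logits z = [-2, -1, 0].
p = [0.09, 0.2447, 0.6652]

exp(z) = [0.1353, 0.3679, 1]
Sum = 1.503
p = [0.09, 0.2447, 0.6652]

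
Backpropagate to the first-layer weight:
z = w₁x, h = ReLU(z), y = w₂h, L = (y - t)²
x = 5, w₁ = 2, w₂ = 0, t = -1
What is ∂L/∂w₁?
∂L/∂w₁ = 0

Forward pass:
z = w₁x = 2×5 = 10
h = ReLU(10) = 10
y = w₂h = 0×10 = 0

Backward pass:
∂L/∂y = 2(y - t) = 2(0 - -1) = 2
∂y/∂h = w₂ = 0
∂h/∂z = 1 (ReLU derivative)
∂z/∂w₁ = x = 5

∂L/∂w₁ = 2 × 0 × 1 × 5 = 0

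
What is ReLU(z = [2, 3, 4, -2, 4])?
h = [2, 3, 4, 0, 4]

ReLU applied element-wise: max(0,2)=2, max(0,3)=3, max(0,4)=4, max(0,-2)=0, max(0,4)=4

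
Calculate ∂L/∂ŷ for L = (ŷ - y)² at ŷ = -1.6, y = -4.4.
∂L/∂ŷ = 5.6

∂L/∂ŷ = 2(ŷ - y) = 2(-1.6 - -4.4) = 2(2.8) = 5.6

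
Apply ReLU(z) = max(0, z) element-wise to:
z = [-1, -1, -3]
h = [0, 0, 0]

ReLU applied element-wise: max(0,-1)=0, max(0,-1)=0, max(0,-3)=0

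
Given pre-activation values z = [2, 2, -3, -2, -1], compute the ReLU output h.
h = [2, 2, 0, 0, 0]

ReLU applied element-wise: max(0,2)=2, max(0,2)=2, max(0,-3)=0, max(0,-2)=0, max(0,-1)=0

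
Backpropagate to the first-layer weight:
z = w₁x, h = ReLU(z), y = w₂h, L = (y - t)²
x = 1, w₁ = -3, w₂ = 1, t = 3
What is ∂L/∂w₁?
∂L/∂w₁ = 0

Forward pass:
z = w₁x = -3×1 = -3
h = ReLU(-3) = 0
y = w₂h = 1×0 = 0

Backward pass:
∂L/∂y = 2(y - t) = 2(0 - 3) = -6
∂y/∂h = w₂ = 1
∂h/∂z = 0 (ReLU derivative)
∂z/∂w₁ = x = 1

∂L/∂w₁ = -6 × 1 × 0 × 1 = 0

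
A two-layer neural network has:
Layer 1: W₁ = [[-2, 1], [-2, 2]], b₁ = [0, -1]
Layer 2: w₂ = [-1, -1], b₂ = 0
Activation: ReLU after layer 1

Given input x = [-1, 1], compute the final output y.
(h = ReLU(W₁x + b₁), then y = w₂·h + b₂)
y = -6

Layer 1 pre-activation: z₁ = [3, 3]
After ReLU: h = [3, 3]
Layer 2 output: y = -1×3 + -1×3 + 0 = -6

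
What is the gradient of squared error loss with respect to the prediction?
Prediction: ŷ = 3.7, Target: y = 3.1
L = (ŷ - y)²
∂L/∂ŷ = 1.2

∂L/∂ŷ = 2(ŷ - y) = 2(3.7 - 3.1) = 2(0.6) = 1.2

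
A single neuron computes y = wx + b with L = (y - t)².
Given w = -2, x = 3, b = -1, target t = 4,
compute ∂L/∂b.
∂L/∂b = -22

y = wx + b = (-2)(3) + -1 = -7
∂L/∂y = 2(y - t) = 2(-7 - 4) = -22
∂y/∂b = 1
∂L/∂b = ∂L/∂y · ∂y/∂b = -22 × 1 = -22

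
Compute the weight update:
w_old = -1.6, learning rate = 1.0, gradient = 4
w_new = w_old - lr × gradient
w_new = -5.6

w_new = w - η·∂L/∂w = -1.6 - 1.0×(4) = -1.6 - (4) = -5.6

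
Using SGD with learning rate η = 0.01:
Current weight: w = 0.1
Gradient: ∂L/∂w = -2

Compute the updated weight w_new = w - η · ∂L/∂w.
w_new = 0.12

w_new = w - η·∂L/∂w = 0.1 - 0.01×(-2) = 0.1 - (-0.02) = 0.12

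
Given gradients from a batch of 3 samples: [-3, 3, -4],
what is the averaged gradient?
Average gradient = -1.333

Average = (1/3)(-3 + 3 + -4) = -4/3 = -1.333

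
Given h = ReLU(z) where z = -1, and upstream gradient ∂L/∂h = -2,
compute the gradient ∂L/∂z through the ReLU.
∂L/∂z = 0

h = ReLU(-1) = 0
Since z < 0: ∂h/∂z = 0
∂L/∂z = ∂L/∂h · ∂h/∂z = -2 × 0 = 0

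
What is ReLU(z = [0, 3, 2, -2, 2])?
h = [0, 3, 2, 0, 2]

ReLU applied element-wise: max(0,0)=0, max(0,3)=3, max(0,2)=2, max(0,-2)=0, max(0,2)=2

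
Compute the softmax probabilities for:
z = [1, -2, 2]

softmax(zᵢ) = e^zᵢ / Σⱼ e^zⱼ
p = [0.2654, 0.0132, 0.7214]

exp(z) = [2.718, 0.1353, 7.389]
Sum = 10.24
p = [0.2654, 0.0132, 0.7214]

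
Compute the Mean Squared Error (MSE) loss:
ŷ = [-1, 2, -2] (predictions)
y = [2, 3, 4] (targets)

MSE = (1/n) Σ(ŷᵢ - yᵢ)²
MSE = 15.33

MSE = (1/3)((-1-2)² + (2-3)² + (-2-4)²) = (1/3)(9 + 1 + 36) = 15.33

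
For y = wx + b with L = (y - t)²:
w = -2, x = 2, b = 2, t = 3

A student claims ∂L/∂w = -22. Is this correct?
Incorrect

y = (-2)(2) + 2 = -2
∂L/∂y = 2(y - t) = 2(-2 - 3) = -10
∂y/∂w = x = 2
∂L/∂w = -10 × 2 = -20

Claimed value: -22
Incorrect: The correct gradient is -20.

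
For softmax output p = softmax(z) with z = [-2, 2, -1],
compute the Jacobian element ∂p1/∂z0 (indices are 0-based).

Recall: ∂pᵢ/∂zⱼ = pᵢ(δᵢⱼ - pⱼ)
∂p1/∂z0 = -0.01605

p = softmax(z) = [0.01715, 0.9362, 0.04661]
p1 = 0.9362, p0 = 0.01715

∂p1/∂z0 = -p1 × p0 = -0.9362 × 0.01715 = -0.01605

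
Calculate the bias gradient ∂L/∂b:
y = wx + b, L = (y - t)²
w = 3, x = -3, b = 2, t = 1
∂L/∂b = -16

y = wx + b = (3)(-3) + 2 = -7
∂L/∂y = 2(y - t) = 2(-7 - 1) = -16
∂y/∂b = 1
∂L/∂b = ∂L/∂y · ∂y/∂b = -16 × 1 = -16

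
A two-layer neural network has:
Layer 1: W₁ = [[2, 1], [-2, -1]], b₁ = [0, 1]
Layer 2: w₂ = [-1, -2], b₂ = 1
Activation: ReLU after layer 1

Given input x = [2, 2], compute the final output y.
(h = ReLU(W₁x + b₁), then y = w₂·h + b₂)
y = -5

Layer 1 pre-activation: z₁ = [6, -5]
After ReLU: h = [6, 0]
Layer 2 output: y = -1×6 + -2×0 + 1 = -5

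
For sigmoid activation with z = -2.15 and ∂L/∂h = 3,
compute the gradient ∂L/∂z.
∂L/∂z = 0.2803

σ(-2.15) = 0.1043
σ'(-2.15) = σ(-2.15)(1 - σ(-2.15)) = 0.1043 × 0.8957 = 0.09345
∂L/∂z = ∂L/∂h · σ'(z) = 3 × 0.09345 = 0.2803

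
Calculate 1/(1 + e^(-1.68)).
0.8429

sigmoid(1.68) = 1/(1 + e^(-1.68)) = 1/(1 + 0.1864) = 0.8429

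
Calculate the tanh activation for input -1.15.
-0.8178

tanh(-1.15) = (e^(-1.15) - e^(1.15))/(e^(-1.15) + e^(1.15)) = -0.8178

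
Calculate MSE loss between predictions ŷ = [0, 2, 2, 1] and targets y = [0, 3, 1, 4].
MSE = 2.75

MSE = (1/4)((0-0)² + (2-3)² + (2-1)² + (1-4)²) = (1/4)(0 + 1 + 1 + 9) = 2.75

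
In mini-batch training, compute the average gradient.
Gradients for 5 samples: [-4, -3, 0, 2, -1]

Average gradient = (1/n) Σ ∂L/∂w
Average gradient = -1.2

Average = (1/5)(-4 + -3 + 0 + 2 + -1) = -6/5 = -1.2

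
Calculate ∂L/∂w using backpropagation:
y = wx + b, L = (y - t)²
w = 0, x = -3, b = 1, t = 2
∂L/∂w = 6

y = wx + b = (0)(-3) + 1 = 1
∂L/∂y = 2(y - t) = 2(1 - 2) = -2
∂y/∂w = x = -3
∂L/∂w = ∂L/∂y · ∂y/∂w = -2 × -3 = 6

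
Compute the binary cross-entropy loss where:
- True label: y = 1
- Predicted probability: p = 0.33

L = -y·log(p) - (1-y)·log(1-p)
L = 1.109

L = -1·log(0.33) - 0·log(0.67) = -log(0.33) = 1.109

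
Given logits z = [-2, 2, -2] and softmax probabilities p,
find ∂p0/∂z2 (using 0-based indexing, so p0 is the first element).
∂p0/∂z2 = -0.0003122

p = softmax(z) = [0.01767, 0.9647, 0.01767]
p0 = 0.01767, p2 = 0.01767

∂p0/∂z2 = -p0 × p2 = -0.01767 × 0.01767 = -0.0003122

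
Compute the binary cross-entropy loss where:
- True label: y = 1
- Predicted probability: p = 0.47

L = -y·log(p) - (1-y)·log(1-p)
L = 0.755

L = -1·log(0.47) - 0·log(0.53) = -log(0.47) = 0.755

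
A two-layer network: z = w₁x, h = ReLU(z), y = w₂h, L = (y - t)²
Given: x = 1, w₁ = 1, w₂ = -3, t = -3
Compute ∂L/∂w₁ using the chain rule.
∂L/∂w₁ = 0

Forward pass:
z = w₁x = 1×1 = 1
h = ReLU(1) = 1
y = w₂h = -3×1 = -3

Backward pass:
∂L/∂y = 2(y - t) = 2(-3 - -3) = 0
∂y/∂h = w₂ = -3
∂h/∂z = 1 (ReLU derivative)
∂z/∂w₁ = x = 1

∂L/∂w₁ = 0 × -3 × 1 × 1 = 0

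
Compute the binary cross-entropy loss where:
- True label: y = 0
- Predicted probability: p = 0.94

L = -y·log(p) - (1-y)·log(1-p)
L = 2.813

L = -0·log(0.94) - 1·log(0.06) = -log(0.06) = 2.813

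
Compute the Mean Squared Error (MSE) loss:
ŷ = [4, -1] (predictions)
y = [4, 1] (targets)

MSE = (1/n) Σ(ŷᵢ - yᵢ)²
MSE = 2

MSE = (1/2)((4-4)² + (-1-1)²) = (1/2)(0 + 4) = 2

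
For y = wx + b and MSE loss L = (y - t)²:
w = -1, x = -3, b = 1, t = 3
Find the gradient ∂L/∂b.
∂L/∂b = 2

y = wx + b = (-1)(-3) + 1 = 4
∂L/∂y = 2(y - t) = 2(4 - 3) = 2
∂y/∂b = 1
∂L/∂b = ∂L/∂y · ∂y/∂b = 2 × 1 = 2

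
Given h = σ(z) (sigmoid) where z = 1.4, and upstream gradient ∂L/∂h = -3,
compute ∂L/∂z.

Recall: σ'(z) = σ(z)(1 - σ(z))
∂L/∂z = -0.4761

σ(1.4) = 0.8022
σ'(1.4) = σ(1.4)(1 - σ(1.4)) = 0.8022 × 0.1978 = 0.1587
∂L/∂z = ∂L/∂h · σ'(z) = -3 × 0.1587 = -0.4761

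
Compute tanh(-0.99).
-0.7574

tanh(-0.99) = (e^(-0.99) - e^(0.99))/(e^(-0.99) + e^(0.99)) = -0.7574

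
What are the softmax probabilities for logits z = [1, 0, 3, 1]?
p = [0.1025, 0.0377, 0.7573, 0.1025]

exp(z) = [2.718, 1, 20.09, 2.718]
Sum = 26.52
p = [0.1025, 0.0377, 0.7573, 0.1025]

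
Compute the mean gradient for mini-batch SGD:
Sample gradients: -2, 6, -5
Average gradient = -0.3333

Average = (1/3)(-2 + 6 + -5) = -1/3 = -0.3333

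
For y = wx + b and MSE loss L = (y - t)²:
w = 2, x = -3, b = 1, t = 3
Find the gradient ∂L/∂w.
∂L/∂w = 48

y = wx + b = (2)(-3) + 1 = -5
∂L/∂y = 2(y - t) = 2(-5 - 3) = -16
∂y/∂w = x = -3
∂L/∂w = ∂L/∂y · ∂y/∂w = -16 × -3 = 48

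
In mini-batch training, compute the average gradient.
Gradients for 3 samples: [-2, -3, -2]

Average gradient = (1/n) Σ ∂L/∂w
Average gradient = -2.333

Average = (1/3)(-2 + -3 + -2) = -7/3 = -2.333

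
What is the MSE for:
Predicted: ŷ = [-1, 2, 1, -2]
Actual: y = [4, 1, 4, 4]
MSE = 17.75

MSE = (1/4)((-1-4)² + (2-1)² + (1-4)² + (-2-4)²) = (1/4)(25 + 1 + 9 + 36) = 17.75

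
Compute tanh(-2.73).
-0.9915

tanh(-2.73) = (e^(-2.73) - e^(2.73))/(e^(-2.73) + e^(2.73)) = -0.9915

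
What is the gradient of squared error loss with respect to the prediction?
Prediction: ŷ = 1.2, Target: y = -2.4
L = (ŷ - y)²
∂L/∂ŷ = 7.2

∂L/∂ŷ = 2(ŷ - y) = 2(1.2 - -2.4) = 2(3.6) = 7.2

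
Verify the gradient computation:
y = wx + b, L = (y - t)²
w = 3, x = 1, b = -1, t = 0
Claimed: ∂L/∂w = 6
Incorrect

y = (3)(1) + -1 = 2
∂L/∂y = 2(y - t) = 2(2 - 0) = 4
∂y/∂w = x = 1
∂L/∂w = 4 × 1 = 4

Claimed value: 6
Incorrect: The correct gradient is 4.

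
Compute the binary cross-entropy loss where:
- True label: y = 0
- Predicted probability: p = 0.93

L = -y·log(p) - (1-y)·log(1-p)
L = 2.659

L = -0·log(0.93) - 1·log(0.07) = -log(0.07) = 2.659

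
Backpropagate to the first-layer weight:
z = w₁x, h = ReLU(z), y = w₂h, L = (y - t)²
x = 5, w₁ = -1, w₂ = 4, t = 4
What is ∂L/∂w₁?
∂L/∂w₁ = 0

Forward pass:
z = w₁x = -1×5 = -5
h = ReLU(-5) = 0
y = w₂h = 4×0 = 0

Backward pass:
∂L/∂y = 2(y - t) = 2(0 - 4) = -8
∂y/∂h = w₂ = 4
∂h/∂z = 0 (ReLU derivative)
∂z/∂w₁ = x = 5

∂L/∂w₁ = -8 × 4 × 0 × 5 = 0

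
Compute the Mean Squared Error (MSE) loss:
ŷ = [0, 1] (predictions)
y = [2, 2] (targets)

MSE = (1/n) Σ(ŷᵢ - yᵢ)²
MSE = 2.5

MSE = (1/2)((0-2)² + (1-2)²) = (1/2)(4 + 1) = 2.5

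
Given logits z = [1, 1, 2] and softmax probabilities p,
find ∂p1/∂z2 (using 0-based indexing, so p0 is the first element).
∂p1/∂z2 = -0.1221

p = softmax(z) = [0.2119, 0.2119, 0.5761]
p1 = 0.2119, p2 = 0.5761

∂p1/∂z2 = -p1 × p2 = -0.2119 × 0.5761 = -0.1221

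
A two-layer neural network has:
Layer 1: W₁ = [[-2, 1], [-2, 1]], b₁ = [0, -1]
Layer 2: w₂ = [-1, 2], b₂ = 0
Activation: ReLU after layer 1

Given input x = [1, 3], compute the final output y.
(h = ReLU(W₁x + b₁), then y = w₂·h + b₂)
y = -1

Layer 1 pre-activation: z₁ = [1, 0]
After ReLU: h = [1, 0]
Layer 2 output: y = -1×1 + 2×0 + 0 = -1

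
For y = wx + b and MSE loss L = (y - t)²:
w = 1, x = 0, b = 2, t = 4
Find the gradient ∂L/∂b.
∂L/∂b = -4

y = wx + b = (1)(0) + 2 = 2
∂L/∂y = 2(y - t) = 2(2 - 4) = -4
∂y/∂b = 1
∂L/∂b = ∂L/∂y · ∂y/∂b = -4 × 1 = -4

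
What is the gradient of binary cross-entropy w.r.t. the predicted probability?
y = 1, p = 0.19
∂L/∂p = -5.263

∂L/∂p = -y/p + (1-y)/(1-p) = -1/0.19 + 0 = -5.263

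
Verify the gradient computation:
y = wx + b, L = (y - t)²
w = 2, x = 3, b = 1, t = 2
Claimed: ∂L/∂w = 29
Incorrect

y = (2)(3) + 1 = 7
∂L/∂y = 2(y - t) = 2(7 - 2) = 10
∂y/∂w = x = 3
∂L/∂w = 10 × 3 = 30

Claimed value: 29
Incorrect: The correct gradient is 30.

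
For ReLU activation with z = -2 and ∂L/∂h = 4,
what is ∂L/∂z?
∂L/∂z = 0

h = ReLU(-2) = 0
Since z < 0: ∂h/∂z = 0
∂L/∂z = ∂L/∂h · ∂h/∂z = 4 × 0 = 0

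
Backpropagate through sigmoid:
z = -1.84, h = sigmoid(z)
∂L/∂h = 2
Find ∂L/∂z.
∂L/∂z = 0.2365

σ(-1.84) = 0.1371
σ'(-1.84) = σ(-1.84)(1 - σ(-1.84)) = 0.1371 × 0.8629 = 0.1183
∂L/∂z = ∂L/∂h · σ'(z) = 2 × 0.1183 = 0.2365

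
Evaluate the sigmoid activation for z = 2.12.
0.8928

sigmoid(2.12) = 1/(1 + e^(-2.12)) = 1/(1 + 0.12) = 0.8928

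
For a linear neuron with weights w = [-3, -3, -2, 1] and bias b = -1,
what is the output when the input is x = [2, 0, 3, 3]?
y = -10

y = (-3)(2) + (-3)(0) + (-2)(3) + (1)(3) + -1 = -10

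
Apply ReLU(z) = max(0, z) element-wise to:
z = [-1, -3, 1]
h = [0, 0, 1]

ReLU applied element-wise: max(0,-1)=0, max(0,-3)=0, max(0,1)=1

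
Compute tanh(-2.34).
-0.9816

tanh(-2.34) = (e^(-2.34) - e^(2.34))/(e^(-2.34) + e^(2.34)) = -0.9816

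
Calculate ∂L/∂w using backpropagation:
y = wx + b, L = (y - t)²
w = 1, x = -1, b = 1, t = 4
∂L/∂w = 8

y = wx + b = (1)(-1) + 1 = 0
∂L/∂y = 2(y - t) = 2(0 - 4) = -8
∂y/∂w = x = -1
∂L/∂w = ∂L/∂y · ∂y/∂w = -8 × -1 = 8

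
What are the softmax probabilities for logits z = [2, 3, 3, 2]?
p = [0.1345, 0.3655, 0.3655, 0.1345]

exp(z) = [7.389, 20.09, 20.09, 7.389]
Sum = 54.95
p = [0.1345, 0.3655, 0.3655, 0.1345]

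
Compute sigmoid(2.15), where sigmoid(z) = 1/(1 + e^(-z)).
0.8957

sigmoid(2.15) = 1/(1 + e^(-2.15)) = 1/(1 + 0.1165) = 0.8957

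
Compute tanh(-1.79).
-0.9458

tanh(-1.79) = (e^(-1.79) - e^(1.79))/(e^(-1.79) + e^(1.79)) = -0.9458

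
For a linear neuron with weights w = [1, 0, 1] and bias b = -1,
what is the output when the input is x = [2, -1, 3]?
y = 4

y = (1)(2) + (0)(-1) + (1)(3) + -1 = 4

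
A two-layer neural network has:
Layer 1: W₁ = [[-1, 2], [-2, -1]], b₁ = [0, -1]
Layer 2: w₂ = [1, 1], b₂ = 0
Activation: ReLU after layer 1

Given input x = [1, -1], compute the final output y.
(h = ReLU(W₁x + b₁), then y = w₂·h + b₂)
y = 0

Layer 1 pre-activation: z₁ = [-3, -2]
After ReLU: h = [0, 0]
Layer 2 output: y = 1×0 + 1×0 + 0 = 0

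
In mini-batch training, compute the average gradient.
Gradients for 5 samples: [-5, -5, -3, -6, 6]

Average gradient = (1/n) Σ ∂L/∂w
Average gradient = -2.6

Average = (1/5)(-5 + -5 + -3 + -6 + 6) = -13/5 = -2.6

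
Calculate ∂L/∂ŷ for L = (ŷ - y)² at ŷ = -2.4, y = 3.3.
∂L/∂ŷ = -11.4

∂L/∂ŷ = 2(ŷ - y) = 2(-2.4 - 3.3) = 2(-5.7) = -11.4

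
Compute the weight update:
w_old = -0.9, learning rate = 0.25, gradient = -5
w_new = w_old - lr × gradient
w_new = 0.35

w_new = w - η·∂L/∂w = -0.9 - 0.25×(-5) = -0.9 - (-1.25) = 0.35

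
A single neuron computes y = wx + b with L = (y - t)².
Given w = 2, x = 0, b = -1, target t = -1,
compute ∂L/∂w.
∂L/∂w = 0

y = wx + b = (2)(0) + -1 = -1
∂L/∂y = 2(y - t) = 2(-1 - -1) = 0
∂y/∂w = x = 0
∂L/∂w = ∂L/∂y · ∂y/∂w = 0 × 0 = 0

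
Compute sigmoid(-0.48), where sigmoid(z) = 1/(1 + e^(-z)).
0.3823

sigmoid(-0.48) = 1/(1 + e^(0.48)) = 1/(1 + 1.616) = 0.3823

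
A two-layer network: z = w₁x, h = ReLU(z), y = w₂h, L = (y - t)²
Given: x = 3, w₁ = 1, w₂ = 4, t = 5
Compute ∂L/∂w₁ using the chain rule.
∂L/∂w₁ = 168

Forward pass:
z = w₁x = 1×3 = 3
h = ReLU(3) = 3
y = w₂h = 4×3 = 12

Backward pass:
∂L/∂y = 2(y - t) = 2(12 - 5) = 14
∂y/∂h = w₂ = 4
∂h/∂z = 1 (ReLU derivative)
∂z/∂w₁ = x = 3

∂L/∂w₁ = 14 × 4 × 1 × 3 = 168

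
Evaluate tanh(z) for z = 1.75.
0.9414

tanh(1.75) = (e^(1.75) - e^(-1.75))/(e^(1.75) + e^(-1.75)) = 0.9414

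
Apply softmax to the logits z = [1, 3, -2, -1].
p = [0.1166, 0.8618, 0.0058, 0.0158]

exp(z) = [2.718, 20.09, 0.1353, 0.3679]
Sum = 23.31
p = [0.1166, 0.8618, 0.0058, 0.0158]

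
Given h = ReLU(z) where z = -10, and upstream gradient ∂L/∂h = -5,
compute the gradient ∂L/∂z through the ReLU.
∂L/∂z = 0

h = ReLU(-10) = 0
Since z < 0: ∂h/∂z = 0
∂L/∂z = ∂L/∂h · ∂h/∂z = -5 × 0 = 0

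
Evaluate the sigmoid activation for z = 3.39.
0.9674

sigmoid(3.39) = 1/(1 + e^(-3.39)) = 1/(1 + 0.03371) = 0.9674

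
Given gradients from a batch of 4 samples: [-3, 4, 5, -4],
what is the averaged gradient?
Average gradient = 0.5

Average = (1/4)(-3 + 4 + 5 + -4) = 2/4 = 0.5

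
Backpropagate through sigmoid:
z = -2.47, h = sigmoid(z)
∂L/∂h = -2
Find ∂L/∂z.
∂L/∂z = -0.1438

σ(-2.47) = 0.07799
σ'(-2.47) = σ(-2.47)(1 - σ(-2.47)) = 0.07799 × 0.922 = 0.07191
∂L/∂z = ∂L/∂h · σ'(z) = -2 × 0.07191 = -0.1438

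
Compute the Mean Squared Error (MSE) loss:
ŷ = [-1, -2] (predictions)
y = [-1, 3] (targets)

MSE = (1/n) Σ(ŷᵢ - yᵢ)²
MSE = 12.5

MSE = (1/2)((-1--1)² + (-2-3)²) = (1/2)(0 + 25) = 12.5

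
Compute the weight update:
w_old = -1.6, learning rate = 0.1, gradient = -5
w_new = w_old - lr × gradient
w_new = -1.1

w_new = w - η·∂L/∂w = -1.6 - 0.1×(-5) = -1.6 - (-0.5) = -1.1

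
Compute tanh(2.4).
0.9837

tanh(2.4) = (e^(2.4) - e^(-2.4))/(e^(2.4) + e^(-2.4)) = 0.9837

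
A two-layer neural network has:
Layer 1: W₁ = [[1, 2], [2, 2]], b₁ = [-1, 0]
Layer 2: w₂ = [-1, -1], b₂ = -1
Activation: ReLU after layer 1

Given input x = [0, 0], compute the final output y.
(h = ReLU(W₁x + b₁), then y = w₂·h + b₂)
y = -1

Layer 1 pre-activation: z₁ = [-1, 0]
After ReLU: h = [0, 0]
Layer 2 output: y = -1×0 + -1×0 + -1 = -1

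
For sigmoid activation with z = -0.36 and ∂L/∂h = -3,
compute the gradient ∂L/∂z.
∂L/∂z = -0.7262

σ(-0.36) = 0.411
σ'(-0.36) = σ(-0.36)(1 - σ(-0.36)) = 0.411 × 0.589 = 0.2421
∂L/∂z = ∂L/∂h · σ'(z) = -3 × 0.2421 = -0.7262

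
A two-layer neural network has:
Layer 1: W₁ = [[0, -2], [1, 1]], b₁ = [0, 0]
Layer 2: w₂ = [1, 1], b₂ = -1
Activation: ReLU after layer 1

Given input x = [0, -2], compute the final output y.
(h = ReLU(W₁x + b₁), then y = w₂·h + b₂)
y = 3

Layer 1 pre-activation: z₁ = [4, -2]
After ReLU: h = [4, 0]
Layer 2 output: y = 1×4 + 1×0 + -1 = 3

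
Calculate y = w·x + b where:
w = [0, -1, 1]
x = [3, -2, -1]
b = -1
y = 0

y = (0)(3) + (-1)(-2) + (1)(-1) + -1 = 0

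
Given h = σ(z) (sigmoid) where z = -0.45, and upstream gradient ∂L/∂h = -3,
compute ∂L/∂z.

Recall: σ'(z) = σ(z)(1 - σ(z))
∂L/∂z = -0.7133

σ(-0.45) = 0.3894
σ'(-0.45) = σ(-0.45)(1 - σ(-0.45)) = 0.3894 × 0.6106 = 0.2378
∂L/∂z = ∂L/∂h · σ'(z) = -3 × 0.2378 = -0.7133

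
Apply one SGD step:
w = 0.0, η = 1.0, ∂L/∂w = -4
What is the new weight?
w_new = 4

w_new = w - η·∂L/∂w = 0.0 - 1.0×(-4) = 0.0 - (-4) = 4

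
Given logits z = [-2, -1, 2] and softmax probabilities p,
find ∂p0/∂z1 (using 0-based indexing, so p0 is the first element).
∂p0/∂z1 = -0.0007993

p = softmax(z) = [0.01715, 0.04661, 0.9362]
p0 = 0.01715, p1 = 0.04661

∂p0/∂z1 = -p0 × p1 = -0.01715 × 0.04661 = -0.0007993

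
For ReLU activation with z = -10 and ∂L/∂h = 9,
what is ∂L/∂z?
∂L/∂z = 0

h = ReLU(-10) = 0
Since z < 0: ∂h/∂z = 0
∂L/∂z = ∂L/∂h · ∂h/∂z = 9 × 0 = 0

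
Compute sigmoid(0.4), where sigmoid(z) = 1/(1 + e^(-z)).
0.5987

sigmoid(0.4) = 1/(1 + e^(-0.4)) = 1/(1 + 0.6703) = 0.5987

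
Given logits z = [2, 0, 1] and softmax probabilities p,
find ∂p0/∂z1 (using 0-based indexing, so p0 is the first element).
∂p0/∂z1 = -0.05989

p = softmax(z) = [0.6652, 0.09003, 0.2447]
p0 = 0.6652, p1 = 0.09003

∂p0/∂z1 = -p0 × p1 = -0.6652 × 0.09003 = -0.05989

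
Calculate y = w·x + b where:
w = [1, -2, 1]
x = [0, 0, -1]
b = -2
y = -3

y = (1)(0) + (-2)(0) + (1)(-1) + -2 = -3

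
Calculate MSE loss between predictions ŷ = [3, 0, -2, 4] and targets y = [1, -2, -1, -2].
MSE = 11.25

MSE = (1/4)((3-1)² + (0--2)² + (-2--1)² + (4--2)²) = (1/4)(4 + 4 + 1 + 36) = 11.25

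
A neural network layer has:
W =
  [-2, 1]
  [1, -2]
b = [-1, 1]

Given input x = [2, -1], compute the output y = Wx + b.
y = [-6, 5]

Wx = [-2×2 + 1×-1, 1×2 + -2×-1]
   = [-5, 4]
y = Wx + b = [-5 + -1, 4 + 1] = [-6, 5]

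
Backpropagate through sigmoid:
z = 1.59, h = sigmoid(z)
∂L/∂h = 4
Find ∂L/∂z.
∂L/∂z = 0.5628

σ(1.59) = 0.8306
σ'(1.59) = σ(1.59)(1 - σ(1.59)) = 0.8306 × 0.1694 = 0.1407
∂L/∂z = ∂L/∂h · σ'(z) = 4 × 0.1407 = 0.5628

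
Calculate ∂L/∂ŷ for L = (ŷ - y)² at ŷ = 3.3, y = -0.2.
∂L/∂ŷ = 7.0

∂L/∂ŷ = 2(ŷ - y) = 2(3.3 - -0.2) = 2(3.5) = 7.0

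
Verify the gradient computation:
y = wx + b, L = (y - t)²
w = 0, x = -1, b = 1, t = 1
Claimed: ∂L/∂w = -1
Incorrect

y = (0)(-1) + 1 = 1
∂L/∂y = 2(y - t) = 2(1 - 1) = 0
∂y/∂w = x = -1
∂L/∂w = 0 × -1 = 0

Claimed value: -1
Incorrect: The correct gradient is 0.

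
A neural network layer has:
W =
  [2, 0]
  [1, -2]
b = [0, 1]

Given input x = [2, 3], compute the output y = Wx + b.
y = [4, -3]

Wx = [2×2 + 0×3, 1×2 + -2×3]
   = [4, -4]
y = Wx + b = [4 + 0, -4 + 1] = [4, -3]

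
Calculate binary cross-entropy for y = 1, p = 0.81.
L = 0.2107

L = -1·log(0.81) - 0·log(0.19) = -log(0.81) = 0.2107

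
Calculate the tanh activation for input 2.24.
0.9776

tanh(2.24) = (e^(2.24) - e^(-2.24))/(e^(2.24) + e^(-2.24)) = 0.9776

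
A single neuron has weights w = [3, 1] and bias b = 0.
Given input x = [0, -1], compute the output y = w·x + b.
y = -1

y = (3)(0) + (1)(-1) + 0 = -1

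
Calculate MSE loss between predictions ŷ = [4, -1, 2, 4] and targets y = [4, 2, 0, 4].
MSE = 3.25

MSE = (1/4)((4-4)² + (-1-2)² + (2-0)² + (4-4)²) = (1/4)(0 + 9 + 4 + 0) = 3.25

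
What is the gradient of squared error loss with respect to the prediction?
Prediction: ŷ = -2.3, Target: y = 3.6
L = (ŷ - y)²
∂L/∂ŷ = -11.8

∂L/∂ŷ = 2(ŷ - y) = 2(-2.3 - 3.6) = 2(-5.9) = -11.8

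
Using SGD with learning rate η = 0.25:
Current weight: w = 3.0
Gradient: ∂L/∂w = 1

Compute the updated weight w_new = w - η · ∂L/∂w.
w_new = 2.75

w_new = w - η·∂L/∂w = 3.0 - 0.25×(1) = 3.0 - (0.25) = 2.75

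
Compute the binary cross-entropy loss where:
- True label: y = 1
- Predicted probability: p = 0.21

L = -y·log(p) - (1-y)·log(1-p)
L = 1.561

L = -1·log(0.21) - 0·log(0.79) = -log(0.21) = 1.561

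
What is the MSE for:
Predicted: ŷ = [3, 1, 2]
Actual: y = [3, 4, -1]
MSE = 6

MSE = (1/3)((3-3)² + (1-4)² + (2--1)²) = (1/3)(0 + 9 + 9) = 6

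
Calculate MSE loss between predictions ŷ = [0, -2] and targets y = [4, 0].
MSE = 10

MSE = (1/2)((0-4)² + (-2-0)²) = (1/2)(16 + 4) = 10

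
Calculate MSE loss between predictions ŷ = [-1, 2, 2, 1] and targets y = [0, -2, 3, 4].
MSE = 6.75

MSE = (1/4)((-1-0)² + (2--2)² + (2-3)² + (1-4)²) = (1/4)(1 + 16 + 1 + 9) = 6.75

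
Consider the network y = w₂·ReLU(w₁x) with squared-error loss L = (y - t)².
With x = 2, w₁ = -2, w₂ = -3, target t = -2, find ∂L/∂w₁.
∂L/∂w₁ = 0

Forward pass:
z = w₁x = -2×2 = -4
h = ReLU(-4) = 0
y = w₂h = -3×0 = 0

Backward pass:
∂L/∂y = 2(y - t) = 2(0 - -2) = 4
∂y/∂h = w₂ = -3
∂h/∂z = 0 (ReLU derivative)
∂z/∂w₁ = x = 2

∂L/∂w₁ = 4 × -3 × 0 × 2 = 0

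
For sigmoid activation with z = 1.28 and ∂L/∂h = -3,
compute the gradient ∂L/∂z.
∂L/∂z = -0.5107

σ(1.28) = 0.7824
σ'(1.28) = σ(1.28)(1 - σ(1.28)) = 0.7824 × 0.2176 = 0.1702
∂L/∂z = ∂L/∂h · σ'(z) = -3 × 0.1702 = -0.5107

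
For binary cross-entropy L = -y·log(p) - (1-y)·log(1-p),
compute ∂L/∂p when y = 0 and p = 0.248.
∂L/∂p = 1.33

∂L/∂p = -y/p + (1-y)/(1-p) = 0 + 1/0.752 = 1.33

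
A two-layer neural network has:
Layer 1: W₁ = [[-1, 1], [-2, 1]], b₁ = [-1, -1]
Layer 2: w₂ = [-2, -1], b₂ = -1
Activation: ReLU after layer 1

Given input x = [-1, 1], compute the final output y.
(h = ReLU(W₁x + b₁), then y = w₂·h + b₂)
y = -5

Layer 1 pre-activation: z₁ = [1, 2]
After ReLU: h = [1, 2]
Layer 2 output: y = -2×1 + -1×2 + -1 = -5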